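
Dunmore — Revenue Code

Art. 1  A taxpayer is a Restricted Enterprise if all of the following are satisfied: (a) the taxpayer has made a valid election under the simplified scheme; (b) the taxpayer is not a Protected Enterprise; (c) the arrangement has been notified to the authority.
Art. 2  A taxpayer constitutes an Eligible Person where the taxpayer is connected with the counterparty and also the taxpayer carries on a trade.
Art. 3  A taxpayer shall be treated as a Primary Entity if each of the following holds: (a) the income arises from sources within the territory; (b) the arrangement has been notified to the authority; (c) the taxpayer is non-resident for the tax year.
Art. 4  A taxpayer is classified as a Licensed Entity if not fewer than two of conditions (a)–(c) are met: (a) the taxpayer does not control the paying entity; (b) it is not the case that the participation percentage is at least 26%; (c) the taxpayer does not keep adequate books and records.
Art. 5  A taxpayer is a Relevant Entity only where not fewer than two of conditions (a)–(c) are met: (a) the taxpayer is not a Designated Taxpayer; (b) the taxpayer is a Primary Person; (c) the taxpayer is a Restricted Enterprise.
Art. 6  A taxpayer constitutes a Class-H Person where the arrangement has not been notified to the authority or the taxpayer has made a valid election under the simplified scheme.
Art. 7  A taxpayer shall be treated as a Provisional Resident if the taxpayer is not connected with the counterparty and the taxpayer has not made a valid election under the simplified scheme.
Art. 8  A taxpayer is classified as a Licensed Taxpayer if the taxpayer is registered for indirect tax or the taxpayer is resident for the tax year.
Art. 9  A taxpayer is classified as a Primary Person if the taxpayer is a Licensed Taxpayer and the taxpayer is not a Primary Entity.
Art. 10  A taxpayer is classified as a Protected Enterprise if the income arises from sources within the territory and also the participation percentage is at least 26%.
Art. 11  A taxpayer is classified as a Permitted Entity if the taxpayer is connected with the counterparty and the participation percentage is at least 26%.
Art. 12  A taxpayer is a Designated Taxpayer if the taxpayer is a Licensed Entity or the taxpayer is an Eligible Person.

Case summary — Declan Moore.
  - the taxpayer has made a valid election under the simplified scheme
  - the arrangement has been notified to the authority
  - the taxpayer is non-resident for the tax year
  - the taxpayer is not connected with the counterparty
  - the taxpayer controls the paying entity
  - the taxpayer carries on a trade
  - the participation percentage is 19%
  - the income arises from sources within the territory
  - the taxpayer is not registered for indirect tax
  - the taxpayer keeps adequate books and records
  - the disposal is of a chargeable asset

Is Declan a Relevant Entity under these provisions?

Yes

Under article 4: the taxpayer does not control the paying entity? no; participation percentage: 19% ≥ 26%? no, so negated condition yes; the taxpayer does not keep adequate books and records? no — 1 of 3 hold (need ≥2) → not satisfied.
Under article 2: the taxpayer is connected with the counterparty? no; and the taxpayer carries on a trade? yes. So the taxpayer is not an Eligible Person.
Under article 12: Licensed Entity (article 4)? no; or Eligible Person (article 2)? no. So the taxpayer is not a Designated Taxpayer.
Under article 8: the taxpayer is registered for indirect tax? no; or the taxpayer is resident for the tax year? no. So the taxpayer is not a Licensed Taxpayer.
Under article 3: the income arises from sources within the territory? yes; and the arrangement has been notified to the authority? yes; and the taxpayer is non-resident for the tax year? yes. So the taxpayer is a Primary Entity.
Under article 9: Licensed Taxpayer (article 8)? no; and not a Primary Entity (article 3)? no. So the taxpayer is not a Primary Person.
Under article 10: the income arises from sources within the territory? yes; and participation percentage: 19% ≥ 26%? no. So the taxpayer is not a Protected Enterprise.
Under article 1: the taxpayer has made a valid election under the simplified scheme? yes; and not a Protected Enterprise (article 10)? yes; and the arrangement has been notified to the authority? yes. So the taxpayer is a Restricted Enterprise.
Under article 5: not a Designated Taxpayer (article 12)? yes; Primary Person (article 9)? no; Restricted Enterprise (article 1)? yes — 2 of 3 hold (need ≥2) → satisfied.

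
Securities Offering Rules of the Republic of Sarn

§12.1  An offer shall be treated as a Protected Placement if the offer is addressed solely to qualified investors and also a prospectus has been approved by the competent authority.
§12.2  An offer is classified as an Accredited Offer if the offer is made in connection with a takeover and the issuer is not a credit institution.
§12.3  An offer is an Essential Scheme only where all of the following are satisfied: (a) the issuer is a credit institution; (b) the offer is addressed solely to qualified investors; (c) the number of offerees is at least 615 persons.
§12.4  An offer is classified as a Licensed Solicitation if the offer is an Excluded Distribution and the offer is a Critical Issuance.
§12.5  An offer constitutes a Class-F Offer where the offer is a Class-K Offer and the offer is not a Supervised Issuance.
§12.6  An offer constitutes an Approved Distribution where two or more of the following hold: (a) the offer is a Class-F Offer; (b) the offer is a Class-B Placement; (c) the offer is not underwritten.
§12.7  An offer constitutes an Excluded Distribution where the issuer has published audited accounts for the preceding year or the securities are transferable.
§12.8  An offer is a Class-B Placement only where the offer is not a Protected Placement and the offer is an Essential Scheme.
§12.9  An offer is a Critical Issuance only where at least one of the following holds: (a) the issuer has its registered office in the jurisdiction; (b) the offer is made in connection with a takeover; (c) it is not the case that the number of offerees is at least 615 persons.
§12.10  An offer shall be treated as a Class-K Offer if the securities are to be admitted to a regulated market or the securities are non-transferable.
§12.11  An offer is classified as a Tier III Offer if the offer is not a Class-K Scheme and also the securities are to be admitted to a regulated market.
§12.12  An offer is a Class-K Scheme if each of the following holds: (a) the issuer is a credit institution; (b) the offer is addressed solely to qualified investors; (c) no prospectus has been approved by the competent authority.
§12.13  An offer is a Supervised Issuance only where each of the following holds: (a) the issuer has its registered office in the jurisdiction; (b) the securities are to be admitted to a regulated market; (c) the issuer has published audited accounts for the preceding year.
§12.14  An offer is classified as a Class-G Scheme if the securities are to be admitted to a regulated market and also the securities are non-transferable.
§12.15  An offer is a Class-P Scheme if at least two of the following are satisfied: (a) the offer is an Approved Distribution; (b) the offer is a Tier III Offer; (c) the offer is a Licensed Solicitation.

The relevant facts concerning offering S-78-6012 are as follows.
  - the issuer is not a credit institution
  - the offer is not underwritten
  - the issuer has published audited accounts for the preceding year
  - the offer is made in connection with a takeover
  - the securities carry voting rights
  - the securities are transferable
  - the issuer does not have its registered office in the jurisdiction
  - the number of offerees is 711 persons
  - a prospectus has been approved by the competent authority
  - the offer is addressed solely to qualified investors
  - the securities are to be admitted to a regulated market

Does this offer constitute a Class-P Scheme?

Yes

§12.10 — Class-K Offer: [the securities are to be admitted to a regulated market? yes] OR [the securities are non-transferable? no] → satisfied.
§12.13 — Supervised Issuance: [the issuer has its registered office in the jurisdiction? no] AND [the securities are to be admitted to a regulated market? yes] AND [the issuer has published audited accounts for the preceding year? yes] → not satisfied.
§12.5 — Class-F Offer: [Class-K Offer (§12.10)? yes] AND [not a Supervised Issuance (§12.13)? yes] → satisfied.
§12.1 — Protected Placement: [the offer is addressed solely to qualified investors? yes] AND [a prospectus has been approved by the competent authority? yes] → satisfied.
§12.3 — Essential Scheme: [the issuer is a credit institution? no] AND [the offer is addressed solely to qualified investors? yes] AND [number of offerees: 711 persons ≥ 615 persons? yes] → not satisfied.
§12.8 — Class-B Placement: [not a Protected Placement (§12.1)? no] AND [Essential Scheme (§12.3)? no] → not satisfied.
§12.6 — Approved Distribution: Class-F Offer (§12.5)? yes; Class-B Placement (§12.8)? no; the offer is not underwritten? yes — 2 of 3 hold (need ≥2) → satisfied.
§12.12 — Class-K Scheme: [the issuer is a credit institution? no] AND [the offer is addressed solely to qualified investors? yes] AND [no prospectus has been approved by the competent authority? no] → not satisfied.
§12.11 — Tier III Offer: [not a Class-K Scheme (§12.12)? yes] AND [the securities are to be admitted to a regulated market? yes] → satisfied.
§12.7 — Excluded Distribution: [the issuer has published audited accounts for the preceding year? yes] OR [the securities are transferable? yes] → satisfied.
§12.9 — Critical Issuance: [the issuer has its registered office in the jurisdiction? no] OR [the offer is made in connection with a takeover? yes] OR [number of offerees: 711 persons ≥ 615 persons? yes, so negated condition no] → satisfied.
§12.4 — Licensed Solicitation: [Excluded Distribution (§12.7)? yes] AND [Critical Issuance (§12.9)? yes] → satisfied.
§12.15 — Class-P Scheme: Approved Distribution (§12.6)? yes; Tier III Offer (§12.11)? yes; Licensed Solicitation (§12.4)? yes — 3 of 3 hold (need ≥2) → satisfied.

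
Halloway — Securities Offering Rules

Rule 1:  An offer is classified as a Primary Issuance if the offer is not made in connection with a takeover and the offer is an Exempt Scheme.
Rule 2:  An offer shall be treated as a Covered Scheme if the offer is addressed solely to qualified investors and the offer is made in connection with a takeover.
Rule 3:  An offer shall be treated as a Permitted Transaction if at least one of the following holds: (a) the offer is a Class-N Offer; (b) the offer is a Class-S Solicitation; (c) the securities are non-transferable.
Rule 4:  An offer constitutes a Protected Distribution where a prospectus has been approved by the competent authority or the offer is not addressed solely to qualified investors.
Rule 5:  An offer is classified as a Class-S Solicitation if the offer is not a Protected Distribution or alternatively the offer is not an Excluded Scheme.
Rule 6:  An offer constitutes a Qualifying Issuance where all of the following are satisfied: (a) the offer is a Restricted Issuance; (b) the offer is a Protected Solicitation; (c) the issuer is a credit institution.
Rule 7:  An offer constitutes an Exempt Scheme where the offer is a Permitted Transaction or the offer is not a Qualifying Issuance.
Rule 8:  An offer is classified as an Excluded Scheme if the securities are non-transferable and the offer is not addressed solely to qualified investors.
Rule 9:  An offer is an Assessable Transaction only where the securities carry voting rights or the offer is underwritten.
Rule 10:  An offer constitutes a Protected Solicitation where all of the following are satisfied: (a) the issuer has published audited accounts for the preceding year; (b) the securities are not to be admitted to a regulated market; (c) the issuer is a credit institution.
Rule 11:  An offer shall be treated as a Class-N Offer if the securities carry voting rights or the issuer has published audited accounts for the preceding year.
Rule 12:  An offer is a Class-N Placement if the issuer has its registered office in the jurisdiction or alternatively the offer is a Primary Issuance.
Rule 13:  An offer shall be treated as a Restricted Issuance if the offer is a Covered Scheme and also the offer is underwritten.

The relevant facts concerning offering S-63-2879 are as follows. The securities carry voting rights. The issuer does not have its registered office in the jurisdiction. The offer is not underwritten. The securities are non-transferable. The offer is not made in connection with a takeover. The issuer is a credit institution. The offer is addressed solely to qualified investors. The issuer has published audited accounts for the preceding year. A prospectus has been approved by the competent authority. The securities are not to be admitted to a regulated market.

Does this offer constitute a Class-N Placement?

Under rule 11: the securities carry voting rights? yes; or the issuer has published audited accounts for the preceding year? yes. So the offer is a Class-N Offer.
Under rule 4: a prospectus has been approved by the competent authority? yes; or the offer is not addressed solely to qualified investors? no. So the offer is a Protected Distribution.
Under rule 8: the securities are non-transferable? yes; and the offer is not addressed solely to qualified investors? no. So the offer is not an Excluded Scheme.
Under rule 5: not a Protected Distribution (rule 4)? no; or not an Excluded Scheme (rule 8)? yes. So the offer is a Class-S Solicitation.
Under rule 3: Class-N Offer (rule 11)? yes; or Class-S Solicitation (rule 5)? yes; or the securities are non-transferable? yes. So the offer is a Permitted Transaction.
Under rule 2: the offer is addressed solely to qualified investors? yes; and the offer is made in connection with a takeover? no. So the offer is not a Covered Scheme.
Under rule 13: Covered Scheme (rule 2)? no; and the offer is underwritten? no. So the offer is not a Restricted Issuance.
Under rule 10: the issuer has published audited accounts for the preceding year? yes; and the securities are not to be admitted to a regulated market? yes; and the issuer is a credit institution? yes. So the offer is a Protected Solicitation.
Under rule 6: Restricted Issuance (rule 13)? no; and Protected Solicitation (rule 10)? yes; and the issuer is a credit institution? yes. So the offer is not a Qualifying Issuance.
Under rule 7: Permitted Transaction (rule 3)? yes; or not a Qualifying Issuance (rule 6)? yes. So the offer is an Exempt Scheme.
Under rule 1: the offer is not made in connection with a takeover? yes; and Exempt Scheme (rule 7)? yes. So the offer is a Primary Issuance.
Under rule 12: the issuer has its registered office in the jurisdiction? no; or Primary Issuance (rule 1)? yes. So the offer is a Class-N Placement.

Yes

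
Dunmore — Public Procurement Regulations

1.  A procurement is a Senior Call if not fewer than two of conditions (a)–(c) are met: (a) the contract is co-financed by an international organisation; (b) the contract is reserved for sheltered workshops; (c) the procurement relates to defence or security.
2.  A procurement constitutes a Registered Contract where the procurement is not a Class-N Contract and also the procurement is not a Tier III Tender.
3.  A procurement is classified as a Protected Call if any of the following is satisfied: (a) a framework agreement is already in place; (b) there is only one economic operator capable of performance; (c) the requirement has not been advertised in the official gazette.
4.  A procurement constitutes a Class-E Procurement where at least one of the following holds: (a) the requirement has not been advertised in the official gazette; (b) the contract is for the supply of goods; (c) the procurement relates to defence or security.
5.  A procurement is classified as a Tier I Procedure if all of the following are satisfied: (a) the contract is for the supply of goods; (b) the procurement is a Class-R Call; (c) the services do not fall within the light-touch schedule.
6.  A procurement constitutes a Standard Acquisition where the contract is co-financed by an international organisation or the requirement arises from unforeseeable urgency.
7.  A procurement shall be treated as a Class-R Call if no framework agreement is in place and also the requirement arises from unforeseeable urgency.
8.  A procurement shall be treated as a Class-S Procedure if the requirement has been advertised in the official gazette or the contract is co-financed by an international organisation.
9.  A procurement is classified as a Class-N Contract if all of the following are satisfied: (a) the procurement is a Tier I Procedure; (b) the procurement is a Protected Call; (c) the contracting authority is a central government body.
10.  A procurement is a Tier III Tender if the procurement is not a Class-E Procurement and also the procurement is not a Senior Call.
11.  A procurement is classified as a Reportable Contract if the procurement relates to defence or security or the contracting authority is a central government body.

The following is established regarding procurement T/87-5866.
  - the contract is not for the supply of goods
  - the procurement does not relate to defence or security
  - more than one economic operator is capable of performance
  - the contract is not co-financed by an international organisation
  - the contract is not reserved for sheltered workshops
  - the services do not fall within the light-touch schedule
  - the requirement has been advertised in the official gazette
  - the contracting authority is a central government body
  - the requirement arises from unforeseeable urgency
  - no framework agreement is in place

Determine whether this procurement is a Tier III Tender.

Yes

paragraph 4 — Class-E Procurement: [the requirement has not been advertised in the official gazette? no] OR [the contract is for the supply of goods? no] OR [the procurement relates to defence or security? no] → not satisfied.
paragraph 1 — Senior Call: the contract is co-financed by an international organisation? no; the contract is reserved for sheltered workshops? no; the procurement relates to defence or security? no — 0 of 3 hold (need ≥2) → not satisfied.
paragraph 10 — Tier III Tender: [not a Class-E Procurement (paragraph 4)? yes] AND [not a Senior Call (paragraph 1)? yes] → satisfied.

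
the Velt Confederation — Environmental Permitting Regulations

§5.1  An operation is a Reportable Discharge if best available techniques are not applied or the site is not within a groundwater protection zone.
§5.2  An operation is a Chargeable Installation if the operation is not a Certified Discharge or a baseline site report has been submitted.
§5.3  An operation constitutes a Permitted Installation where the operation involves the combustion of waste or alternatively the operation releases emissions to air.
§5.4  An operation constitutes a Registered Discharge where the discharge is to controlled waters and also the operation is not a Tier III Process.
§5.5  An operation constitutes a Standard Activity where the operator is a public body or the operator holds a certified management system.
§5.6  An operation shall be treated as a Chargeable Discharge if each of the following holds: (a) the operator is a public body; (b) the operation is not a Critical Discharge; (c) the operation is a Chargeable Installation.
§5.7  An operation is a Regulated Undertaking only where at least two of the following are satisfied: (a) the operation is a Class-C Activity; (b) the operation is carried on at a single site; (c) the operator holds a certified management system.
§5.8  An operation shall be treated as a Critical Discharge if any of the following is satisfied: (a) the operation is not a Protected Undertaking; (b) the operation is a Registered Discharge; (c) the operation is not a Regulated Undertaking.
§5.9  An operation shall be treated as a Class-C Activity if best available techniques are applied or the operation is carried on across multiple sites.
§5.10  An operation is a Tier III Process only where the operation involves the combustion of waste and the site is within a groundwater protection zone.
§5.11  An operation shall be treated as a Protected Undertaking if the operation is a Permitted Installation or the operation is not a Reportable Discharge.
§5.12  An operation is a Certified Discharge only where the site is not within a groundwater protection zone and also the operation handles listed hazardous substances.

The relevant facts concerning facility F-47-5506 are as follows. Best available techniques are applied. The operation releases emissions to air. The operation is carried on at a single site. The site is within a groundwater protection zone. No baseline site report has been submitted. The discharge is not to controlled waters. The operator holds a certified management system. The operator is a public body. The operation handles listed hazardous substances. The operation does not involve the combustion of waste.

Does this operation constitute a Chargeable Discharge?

Yes

§5.3 — Permitted Installation: [the operation involves the combustion of waste? no] OR [the operation releases emissions to air? yes] → satisfied.
§5.1 — Reportable Discharge: [best available techniques are not applied? no] OR [the site is not within a groundwater protection zone? no] → not satisfied.
§5.11 — Protected Undertaking: [Permitted Installation (§5.3)? yes] OR [not a Reportable Discharge (§5.1)? yes] → satisfied.
§5.10 — Tier III Process: [the operation involves the combustion of waste? no] AND [the site is within a groundwater protection zone? yes] → not satisfied.
§5.4 — Registered Discharge: [the discharge is to controlled waters? no] AND [not a Tier III Process (§5.10)? yes] → not satisfied.
§5.9 — Class-C Activity: [best available techniques are applied? yes] OR [the operation is carried on across multiple sites? no] → satisfied.
§5.7 — Regulated Undertaking: Class-C Activity (§5.9)? yes; the operation is carried on at a single site? yes; the operator holds a certified management system? yes — 3 of 3 hold (need ≥2) → satisfied.
§5.8 — Critical Discharge: [not a Protected Undertaking (§5.11)? no] OR [Registered Discharge (§5.4)? no] OR [not a Regulated Undertaking (§5.7)? no] → not satisfied.
§5.12 — Certified Discharge: [the site is not within a groundwater protection zone? no] AND [the operation handles listed hazardous substances? yes] → not satisfied.
§5.2 — Chargeable Installation: [not a Certified Discharge (§5.12)? yes] OR [a baseline site report has been submitted? no] → satisfied.
§5.6 — Chargeable Discharge: [the operator is a public body? yes] AND [not a Critical Discharge (§5.8)? yes] AND [Chargeable Installation (§5.2)? yes] → satisfied.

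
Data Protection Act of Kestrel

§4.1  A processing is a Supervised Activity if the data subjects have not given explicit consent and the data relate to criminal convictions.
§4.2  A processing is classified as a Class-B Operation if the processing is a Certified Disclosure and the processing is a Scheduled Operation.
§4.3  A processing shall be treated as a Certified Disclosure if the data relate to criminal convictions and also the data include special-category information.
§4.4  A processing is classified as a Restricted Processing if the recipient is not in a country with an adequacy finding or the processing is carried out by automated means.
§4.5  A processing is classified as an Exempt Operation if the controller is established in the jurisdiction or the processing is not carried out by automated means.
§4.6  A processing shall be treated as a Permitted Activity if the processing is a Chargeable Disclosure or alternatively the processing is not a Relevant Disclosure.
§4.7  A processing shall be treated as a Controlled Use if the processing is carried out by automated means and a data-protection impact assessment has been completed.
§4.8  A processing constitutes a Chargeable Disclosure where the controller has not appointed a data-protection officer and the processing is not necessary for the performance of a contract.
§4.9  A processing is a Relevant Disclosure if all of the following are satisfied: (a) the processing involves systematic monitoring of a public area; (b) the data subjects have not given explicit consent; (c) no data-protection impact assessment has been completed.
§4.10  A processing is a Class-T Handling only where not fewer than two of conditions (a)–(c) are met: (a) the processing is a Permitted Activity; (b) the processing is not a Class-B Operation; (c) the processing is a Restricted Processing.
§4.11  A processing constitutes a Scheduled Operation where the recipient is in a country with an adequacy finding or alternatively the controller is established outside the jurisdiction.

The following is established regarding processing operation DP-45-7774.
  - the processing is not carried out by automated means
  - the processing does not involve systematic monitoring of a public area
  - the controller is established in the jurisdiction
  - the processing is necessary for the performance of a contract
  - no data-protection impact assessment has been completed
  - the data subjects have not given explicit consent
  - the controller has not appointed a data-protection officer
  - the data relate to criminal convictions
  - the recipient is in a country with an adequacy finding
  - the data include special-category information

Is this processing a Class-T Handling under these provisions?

§4.8 — Chargeable Disclosure: [the controller has not appointed a data-protection officer? yes] AND [the processing is not necessary for the performance of a contract? no] → not satisfied.
§4.9 — Relevant Disclosure: [the processing involves systematic monitoring of a public area? no] AND [the data subjects have not given explicit consent? yes] AND [no data-protection impact assessment has been completed? yes] → not satisfied.
§4.6 — Permitted Activity: [Chargeable Disclosure (§4.8)? no] OR [not a Relevant Disclosure (§4.9)? yes] → satisfied.
§4.3 — Certified Disclosure: [the data relate to criminal convictions? yes] AND [the data include special-category information? yes] → satisfied.
§4.11 — Scheduled Operation: [the recipient is in a country with an adequacy finding? yes] OR [the controller is established outside the jurisdiction? no] → satisfied.
§4.2 — Class-B Operation: [Certified Disclosure (§4.3)? yes] AND [Scheduled Operation (§4.11)? yes] → satisfied.
§4.4 — Restricted Processing: [the recipient is not in a country with an adequacy finding? no] OR [the processing is carried out by automated means? no] → not satisfied.
§4.10 — Class-T Handling: Permitted Activity (§4.6)? yes; not a Class-B Operation (§4.2)? no; Restricted Processing (§4.4)? no — 1 of 3 hold (need ≥2) → not satisfied.

No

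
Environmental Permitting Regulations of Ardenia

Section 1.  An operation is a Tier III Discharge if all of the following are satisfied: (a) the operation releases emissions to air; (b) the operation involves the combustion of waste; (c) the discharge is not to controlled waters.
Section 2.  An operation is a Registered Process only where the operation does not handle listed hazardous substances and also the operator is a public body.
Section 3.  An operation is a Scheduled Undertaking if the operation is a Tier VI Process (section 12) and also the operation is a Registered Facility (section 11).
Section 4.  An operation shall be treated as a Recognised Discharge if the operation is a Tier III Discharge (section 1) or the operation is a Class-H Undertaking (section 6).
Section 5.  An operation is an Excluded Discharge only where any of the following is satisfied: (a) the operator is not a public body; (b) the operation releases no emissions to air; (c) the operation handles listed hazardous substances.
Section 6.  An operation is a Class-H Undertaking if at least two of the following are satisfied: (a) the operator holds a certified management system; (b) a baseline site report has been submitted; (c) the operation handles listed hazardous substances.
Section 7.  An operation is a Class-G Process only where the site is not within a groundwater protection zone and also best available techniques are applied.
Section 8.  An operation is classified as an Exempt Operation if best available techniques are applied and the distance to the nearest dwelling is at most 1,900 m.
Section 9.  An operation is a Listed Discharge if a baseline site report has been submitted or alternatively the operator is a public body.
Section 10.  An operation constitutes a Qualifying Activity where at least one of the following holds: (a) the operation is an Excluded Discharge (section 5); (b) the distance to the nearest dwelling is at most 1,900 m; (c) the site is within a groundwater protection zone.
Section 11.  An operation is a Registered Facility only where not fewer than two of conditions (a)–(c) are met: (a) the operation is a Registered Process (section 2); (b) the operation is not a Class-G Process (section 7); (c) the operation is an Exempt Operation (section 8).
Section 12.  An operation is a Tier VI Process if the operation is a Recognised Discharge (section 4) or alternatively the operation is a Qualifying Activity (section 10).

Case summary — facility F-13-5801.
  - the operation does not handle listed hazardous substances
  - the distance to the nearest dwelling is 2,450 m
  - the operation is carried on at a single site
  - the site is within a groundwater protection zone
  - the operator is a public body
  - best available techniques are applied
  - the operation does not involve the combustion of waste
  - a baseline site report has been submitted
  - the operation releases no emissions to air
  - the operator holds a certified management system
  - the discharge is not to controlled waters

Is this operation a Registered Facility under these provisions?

Yes

Under section 2: the operation does not handle listed hazardous substances? yes; and the operator is a public body? yes. So the operation is a Registered Process.
Under section 7: the site is not within a groundwater protection zone? no; and best available techniques are applied? yes. So the operation is not a Class-G Process.
Under section 8: best available techniques are applied? yes; and distance to the nearest dwelling: 2,450 m ≤ 1,900 m? no. So the operation is not an Exempt Operation.
Under section 11: Registered Process (section 2)? yes; not a Class-G Process (section 7)? yes; Exempt Operation (section 8)? no — 2 of 3 hold (need ≥2) → satisfied.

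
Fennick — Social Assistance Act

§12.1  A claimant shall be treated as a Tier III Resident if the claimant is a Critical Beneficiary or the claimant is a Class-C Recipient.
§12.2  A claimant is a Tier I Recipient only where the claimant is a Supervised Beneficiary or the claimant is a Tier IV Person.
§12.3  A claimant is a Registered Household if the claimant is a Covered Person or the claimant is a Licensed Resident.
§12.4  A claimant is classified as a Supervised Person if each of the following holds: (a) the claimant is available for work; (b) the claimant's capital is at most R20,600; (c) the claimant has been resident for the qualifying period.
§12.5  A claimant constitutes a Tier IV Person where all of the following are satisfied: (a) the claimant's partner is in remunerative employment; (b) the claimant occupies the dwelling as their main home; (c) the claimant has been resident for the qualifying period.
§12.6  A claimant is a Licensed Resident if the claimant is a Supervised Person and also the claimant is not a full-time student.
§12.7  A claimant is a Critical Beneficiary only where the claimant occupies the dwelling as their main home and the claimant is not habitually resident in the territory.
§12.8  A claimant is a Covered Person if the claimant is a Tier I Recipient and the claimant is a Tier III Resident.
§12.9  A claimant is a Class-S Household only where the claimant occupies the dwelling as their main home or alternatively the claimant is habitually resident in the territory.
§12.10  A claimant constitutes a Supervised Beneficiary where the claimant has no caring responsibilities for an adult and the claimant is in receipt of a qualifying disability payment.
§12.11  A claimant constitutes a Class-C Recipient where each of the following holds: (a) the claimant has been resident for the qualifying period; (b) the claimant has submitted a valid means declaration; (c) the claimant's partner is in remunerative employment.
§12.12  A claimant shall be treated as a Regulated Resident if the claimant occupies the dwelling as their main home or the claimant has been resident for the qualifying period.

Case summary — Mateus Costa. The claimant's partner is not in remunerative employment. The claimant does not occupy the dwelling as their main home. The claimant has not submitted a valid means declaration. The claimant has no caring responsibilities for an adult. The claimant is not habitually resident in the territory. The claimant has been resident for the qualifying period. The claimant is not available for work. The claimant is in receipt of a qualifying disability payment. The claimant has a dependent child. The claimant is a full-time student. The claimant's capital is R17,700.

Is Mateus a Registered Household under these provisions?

No

Under §12.10: the claimant has no caring responsibilities for an adult? yes; and the claimant is in receipt of a qualifying disability payment? yes. So the claimant is a Supervised Beneficiary.
Under §12.5: the claimant's partner is in remunerative employment? no; and the claimant occupies the dwelling as their main home? no; and the claimant has been resident for the qualifying period? yes. So the claimant is not a Tier IV Person.
Under §12.2: Supervised Beneficiary (§12.10)? yes; or Tier IV Person (§12.5)? no. So the claimant is a Tier I Recipient.
Under §12.7: the claimant occupies the dwelling as their main home? no; and the claimant is not habitually resident in the territory? yes. So the claimant is not a Critical Beneficiary.
Under §12.11: the claimant has been resident for the qualifying period? yes; and the claimant has submitted a valid means declaration? no; and the claimant's partner is in remunerative employment? no. So the claimant is not a Class-C Recipient.
Under §12.1: Critical Beneficiary (§12.7)? no; or Class-C Recipient (§12.11)? no. So the claimant is not a Tier III Resident.
Under §12.8: Tier I Recipient (§12.2)? yes; and Tier III Resident (§12.1)? no. So the claimant is not a Covered Person.
Under §12.4: the claimant is available for work? no; and claimant's capital: R17,700 ≤ R20,600? yes; and the claimant has been resident for the qualifying period? yes. So the claimant is not a Supervised Person.
Under §12.6: Supervised Person (§12.4)? no; and the claimant is not a full-time student? no. So the claimant is not a Licensed Resident.
Under §12.3: Covered Person (§12.8)? no; or Licensed Resident (§12.6)? no. So the claimant is not a Registered Household.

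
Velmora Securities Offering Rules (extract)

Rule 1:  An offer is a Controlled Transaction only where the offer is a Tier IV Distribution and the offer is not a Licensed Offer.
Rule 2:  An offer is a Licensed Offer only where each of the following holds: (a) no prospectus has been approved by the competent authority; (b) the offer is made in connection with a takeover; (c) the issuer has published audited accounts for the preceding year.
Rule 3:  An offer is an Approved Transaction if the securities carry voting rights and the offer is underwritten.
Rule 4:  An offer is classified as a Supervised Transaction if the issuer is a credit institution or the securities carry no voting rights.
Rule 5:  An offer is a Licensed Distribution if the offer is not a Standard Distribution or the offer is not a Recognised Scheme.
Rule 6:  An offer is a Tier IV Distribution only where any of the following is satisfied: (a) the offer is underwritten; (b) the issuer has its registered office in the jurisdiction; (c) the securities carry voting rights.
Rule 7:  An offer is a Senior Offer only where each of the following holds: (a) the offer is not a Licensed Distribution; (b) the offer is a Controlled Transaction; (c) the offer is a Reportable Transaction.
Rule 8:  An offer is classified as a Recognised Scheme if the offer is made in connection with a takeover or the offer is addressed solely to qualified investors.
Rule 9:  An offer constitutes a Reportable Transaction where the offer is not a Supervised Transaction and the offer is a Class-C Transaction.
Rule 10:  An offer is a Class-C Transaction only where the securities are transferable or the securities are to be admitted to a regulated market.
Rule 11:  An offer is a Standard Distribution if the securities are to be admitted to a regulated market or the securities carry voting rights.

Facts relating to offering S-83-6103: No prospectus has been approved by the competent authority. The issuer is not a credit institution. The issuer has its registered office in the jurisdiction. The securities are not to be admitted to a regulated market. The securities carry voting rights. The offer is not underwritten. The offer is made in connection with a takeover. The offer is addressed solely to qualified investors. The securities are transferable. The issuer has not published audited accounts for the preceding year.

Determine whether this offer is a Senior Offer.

Yes

rule 11 — Standard Distribution: [the securities are to be admitted to a regulated market? no] OR [the securities carry voting rights? yes] → satisfied.
rule 8 — Recognised Scheme: [the offer is made in connection with a takeover? yes] OR [the offer is addressed solely to qualified investors? yes] → satisfied.
rule 5 — Licensed Distribution: [not a Standard Distribution (rule 11)? no] OR [not a Recognised Scheme (rule 8)? no] → not satisfied.
rule 6 — Tier IV Distribution: [the offer is underwritten? no] OR [the issuer has its registered office in the jurisdiction? yes] OR [the securities carry voting rights? yes] → satisfied.
rule 2 — Licensed Offer: [no prospectus has been approved by the competent authority? yes] AND [the offer is made in connection with a takeover? yes] AND [the issuer has published audited accounts for the preceding year? no] → not satisfied.
rule 1 — Controlled Transaction: [Tier IV Distribution (rule 6)? yes] AND [not a Licensed Offer (rule 2)? yes] → satisfied.
rule 4 — Supervised Transaction: [the issuer is a credit institution? no] OR [the securities carry no voting rights? no] → not satisfied.
rule 10 — Class-C Transaction: [the securities are transferable? yes] OR [the securities are to be admitted to a regulated market? no] → satisfied.
rule 9 — Reportable Transaction: [not a Supervised Transaction (rule 4)? yes] AND [Class-C Transaction (rule 10)? yes] → satisfied.
rule 7 — Senior Offer: [not a Licensed Distribution (rule 5)? yes] AND [Controlled Transaction (rule 1)? yes] AND [Reportable Transaction (rule 9)? yes] → satisfied.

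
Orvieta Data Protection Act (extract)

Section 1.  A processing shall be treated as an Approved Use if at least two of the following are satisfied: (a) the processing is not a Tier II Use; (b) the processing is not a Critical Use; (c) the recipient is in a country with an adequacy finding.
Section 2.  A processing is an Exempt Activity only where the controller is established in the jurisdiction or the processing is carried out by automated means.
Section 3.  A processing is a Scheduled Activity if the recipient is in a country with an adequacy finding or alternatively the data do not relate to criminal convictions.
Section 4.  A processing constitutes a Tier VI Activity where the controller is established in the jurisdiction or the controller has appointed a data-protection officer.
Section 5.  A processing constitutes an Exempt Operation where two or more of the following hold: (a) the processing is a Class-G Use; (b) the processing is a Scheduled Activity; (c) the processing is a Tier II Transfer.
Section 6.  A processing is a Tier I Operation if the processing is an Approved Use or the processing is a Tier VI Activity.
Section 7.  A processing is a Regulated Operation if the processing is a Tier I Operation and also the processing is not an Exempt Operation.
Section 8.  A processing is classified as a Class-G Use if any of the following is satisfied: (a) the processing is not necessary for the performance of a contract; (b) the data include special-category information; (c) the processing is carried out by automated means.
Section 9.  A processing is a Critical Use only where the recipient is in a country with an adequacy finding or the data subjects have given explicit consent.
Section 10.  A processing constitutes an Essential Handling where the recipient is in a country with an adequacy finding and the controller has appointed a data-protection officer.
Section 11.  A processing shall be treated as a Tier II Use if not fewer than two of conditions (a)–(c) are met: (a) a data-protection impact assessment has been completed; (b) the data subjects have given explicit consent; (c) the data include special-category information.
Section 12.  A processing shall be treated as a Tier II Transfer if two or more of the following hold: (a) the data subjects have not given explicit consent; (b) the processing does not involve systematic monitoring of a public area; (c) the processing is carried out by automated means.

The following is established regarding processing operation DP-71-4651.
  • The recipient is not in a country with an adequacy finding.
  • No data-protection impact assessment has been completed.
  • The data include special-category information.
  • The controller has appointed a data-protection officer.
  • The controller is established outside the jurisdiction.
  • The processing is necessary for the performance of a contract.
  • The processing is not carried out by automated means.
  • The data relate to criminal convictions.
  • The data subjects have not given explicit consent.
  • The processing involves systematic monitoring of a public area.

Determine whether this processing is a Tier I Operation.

section 11 — Tier II Use: a data-protection impact assessment has been completed? no; the data subjects have given explicit consent? no; the data include special-category information? yes — 1 of 3 hold (need ≥2) → not satisfied.
section 9 — Critical Use: [the recipient is in a country with an adequacy finding? no] OR [the data subjects have given explicit consent? no] → not satisfied.
section 1 — Approved Use: not a Tier II Use (section 11)? yes; not a Critical Use (section 9)? yes; the recipient is in a country with an adequacy finding? no — 2 of 3 hold (need ≥2) → satisfied.
section 4 — Tier VI Activity: [the controller is established in the jurisdiction? no] OR [the controller has appointed a data-protection officer? yes] → satisfied.
section 6 — Tier I Operation: [Approved Use (section 1)? yes] OR [Tier VI Activity (section 4)? yes] → satisfied.

Yes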